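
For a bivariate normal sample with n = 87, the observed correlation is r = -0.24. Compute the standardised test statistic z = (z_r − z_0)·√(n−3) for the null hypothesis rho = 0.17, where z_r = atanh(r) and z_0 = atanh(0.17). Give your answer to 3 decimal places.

z_r = atanh(-0.24) = -0.244774,  z_0 = atanh(0.17) = 0.171667
SE = 1/√(n−3) = 1/√84 = 0.109109
z = (z_r − z_0)/SE = (-0.244774 − 0.171667) / 0.109109 = -0.416441 / 0.109109 = -3.817

-3.817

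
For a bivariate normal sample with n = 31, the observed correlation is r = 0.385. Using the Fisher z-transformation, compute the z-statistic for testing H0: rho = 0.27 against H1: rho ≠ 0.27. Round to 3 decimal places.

0.683

z_r = atanh(0.385) = 0.405917,  z_0 = atanh(0.27) = 0.276864
SE = 1/√(n−3) = 1/√28 = 0.188982
z = (z_r − z_0)/SE = (0.405917 − 0.276864) / 0.188982 = 0.129053 / 0.188982 = 0.683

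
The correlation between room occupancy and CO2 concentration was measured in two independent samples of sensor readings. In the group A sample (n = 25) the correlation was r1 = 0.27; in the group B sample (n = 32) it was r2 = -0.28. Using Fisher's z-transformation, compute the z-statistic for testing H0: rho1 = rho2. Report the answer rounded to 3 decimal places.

z1 = atanh(0.27) = 0.276864,  z2 = atanh(-0.28) = -0.287682
SE = √(1/(n1−3) + 1/(n2−3)) = √(1/22 + 1/29) = √(0.0454545 + 0.0344828) = √0.0799373 = 0.282732
z = (z1 − z2)/SE = (0.276864 − (-0.287682)) / 0.282732 = 0.564546 / 0.282732 = 1.997

1.997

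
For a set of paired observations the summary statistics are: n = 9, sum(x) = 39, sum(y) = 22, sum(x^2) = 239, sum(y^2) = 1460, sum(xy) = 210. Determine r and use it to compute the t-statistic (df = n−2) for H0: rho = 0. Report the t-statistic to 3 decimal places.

1.039

S_xy = nΣxy − ΣxΣy = 9·210 − 39·22 = 1890 − 858 = 1032
S_xx = nΣx² − (Σx)² = 9·239 − 39² = 2151 − 1521 = 630
S_yy = nΣy² − (Σy)² = 9·1460 − 22² = 13140 − 484 = 12656
r = S_xy / √(S_xx·S_yy) = 1032 / √(630·12656) = 1032 / √7973280 = 1032 / 2823.6997 = 0.3655
t = r·√(n−2)/√(1−r²) = 0.3655·√7 / √(1−0.133590) = 0.967022 / 0.930811 = 1.039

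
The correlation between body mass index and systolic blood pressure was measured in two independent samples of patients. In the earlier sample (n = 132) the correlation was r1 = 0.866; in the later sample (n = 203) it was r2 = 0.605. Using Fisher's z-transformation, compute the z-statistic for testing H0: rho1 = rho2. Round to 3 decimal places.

z1 = atanh(0.866) = 1.316856,  z2 = atanh(0.605) = 0.700997
SE = √(1/(n1−3) + 1/(n2−3)) = √(1/129 + 1/200) = √(0.0077519 + 0.0050000) = √0.0127519 = 0.112924
z = (z1 − z2)/SE = (1.316856 − 0.700997) / 0.112924 = 0.615859 / 0.112924 = 5.454

5.454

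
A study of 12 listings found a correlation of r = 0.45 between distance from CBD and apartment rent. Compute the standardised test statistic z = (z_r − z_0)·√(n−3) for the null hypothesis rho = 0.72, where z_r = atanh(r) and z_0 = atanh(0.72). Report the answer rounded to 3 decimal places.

Fisher z: atanh(0.45) = 0.484700, atanh(0.72) = 0.907645
z = (z_r − z_0)·√(n−3) = (0.484700 − 0.907645)·√9 = -0.422945 · 3.000000 = -1.269

-1.269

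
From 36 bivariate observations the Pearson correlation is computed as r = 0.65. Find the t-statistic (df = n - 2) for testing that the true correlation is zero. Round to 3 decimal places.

4.987

t = r·√(n−2) / √(1−r²) with r = 0.65, n = 36
  = 0.65·√34 / √(1 − 0.4225)
  = 0.65·5.830952 / 0.759934
  = 3.790119 / 0.759934 = 4.987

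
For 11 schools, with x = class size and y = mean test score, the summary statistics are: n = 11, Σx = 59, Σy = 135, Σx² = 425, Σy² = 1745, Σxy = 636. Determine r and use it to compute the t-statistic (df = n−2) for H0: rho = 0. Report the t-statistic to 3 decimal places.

-6.209

Numerator: nΣxy − (Σx)(Σy) = 11·636 − (59)(135) = -969
Denominator: √[(nΣx²−(Σx)²)(nΣy²−(Σy)²)]
  nΣx²−(Σx)² = 11·425 − 3481 = 1194;  nΣy²−(Σy)² = 11·1745 − 18225 = 970
  √(1194·970) = √1158180 = 1076.1877
r = -969 / 1076.1877 = -0.9004
t = r·√(n−2)/√(1−r²) = -0.9004·√9 / √(1−0.810720) = -2.701200 / 0.435063 = -6.209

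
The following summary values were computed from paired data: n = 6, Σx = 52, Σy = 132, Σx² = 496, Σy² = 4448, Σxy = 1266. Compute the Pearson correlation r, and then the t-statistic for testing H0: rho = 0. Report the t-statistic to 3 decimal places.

1.039

Numerator: nΣxy − (Σx)(Σy) = 6·1266 − (52)(132) = 732
Denominator: √[(nΣx²−(Σx)²)(nΣy²−(Σy)²)]
  nΣx²−(Σx)² = 6·496 − 2704 = 272;  nΣy²−(Σy)² = 6·4448 − 17424 = 9264
  √(272·9264) = √2519808 = 1587.3903
r = 732 / 1587.3903 = 0.4611
t = r·√(n−2)/√(1−r²) = 0.4611·√4 / √(1−0.212613) = 0.922200 / 0.887348 = 1.039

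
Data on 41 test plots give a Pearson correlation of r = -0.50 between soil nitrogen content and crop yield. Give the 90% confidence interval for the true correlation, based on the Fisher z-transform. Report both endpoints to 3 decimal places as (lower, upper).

(-0.673, -0.275)

Fisher z: z_r = atanh(r) = ½·ln((1+(-0.50))/(1−(-0.50))) = -0.549306
SE(z) = 1/√(n−3) = 1/√38 = 0.162221
90% ⇒ z* = 1.645; margin = 1.645·0.162221 = 0.266854
CI on z-scale: (-0.816160, -0.282452)
Back-transform: tanh(-0.816160) = -0.672974, tanh(-0.282452) = -0.275173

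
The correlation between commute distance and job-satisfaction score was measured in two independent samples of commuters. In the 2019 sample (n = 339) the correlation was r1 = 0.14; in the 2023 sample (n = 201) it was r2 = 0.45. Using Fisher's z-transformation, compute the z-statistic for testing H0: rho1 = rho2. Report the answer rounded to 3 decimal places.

Fisher z-transforms: z1 = atanh(0.14) = 0.140926, z2 = atanh(0.45) = 0.484700; difference d = -0.343774
Var(d) = 1/336 + 1/198 = 0.0029762 + 0.0050505 = 0.0080267
z = d/√Var(d) = -0.343774 / √0.0080267 = -0.343774 / 0.089592 = -3.837

-3.837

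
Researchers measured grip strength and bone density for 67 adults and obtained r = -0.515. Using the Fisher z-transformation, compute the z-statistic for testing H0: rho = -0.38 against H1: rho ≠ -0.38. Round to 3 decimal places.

z_r = atanh(-0.515) = -0.569511,  z_0 = atanh(-0.38) = -0.400060
SE = 1/√(n−3) = 1/√64 = 0.125000
z = (z_r − z_0)/SE = (-0.569511 − (-0.400060)) / 0.125000 = -0.169451 / 0.125000 = -1.356

-1.356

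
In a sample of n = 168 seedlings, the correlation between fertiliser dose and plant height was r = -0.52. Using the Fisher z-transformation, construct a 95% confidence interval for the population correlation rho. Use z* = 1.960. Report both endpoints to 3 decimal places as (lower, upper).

Fisher z: z_r = atanh(r) = ½·ln((1+(-0.52))/(1−(-0.52))) = -0.576340
SE(z) = 1/√(n−3) = 1/√165 = 0.077850
95% ⇒ z* = 1.960; margin = 1.960·0.077850 = 0.152586
CI on z-scale: (-0.728926, -0.423754)
Back-transform: tanh(-0.728926) = -0.622408, tanh(-0.423754) = -0.400088

(-0.622, -0.400)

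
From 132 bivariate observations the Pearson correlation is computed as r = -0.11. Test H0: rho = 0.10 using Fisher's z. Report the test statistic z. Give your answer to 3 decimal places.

Fisher z: atanh(-0.11) = -0.110447, atanh(0.10) = 0.100335
z = (z_r − z_0)·√(n−3) = (-0.110447 − 0.100335)·√129 = -0.210782 · 11.357817 = -2.394

-2.394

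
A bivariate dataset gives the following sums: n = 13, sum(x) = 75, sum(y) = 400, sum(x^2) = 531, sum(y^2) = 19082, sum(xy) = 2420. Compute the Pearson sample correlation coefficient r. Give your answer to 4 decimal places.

0.1376

Numerator: nΣxy − (Σx)(Σy) = 13·2420 − (75)(400) = 1460
Denominator: √[(nΣx²−(Σx)²)(nΣy²−(Σy)²)]
  nΣx²−(Σx)² = 13·531 − 5625 = 1278;  nΣy²−(Σy)² = 13·19082 − 160000 = 88066
  √(1278·88066) = √112548348 = 10608.8806
r = 1460 / 10608.8806 = 0.1376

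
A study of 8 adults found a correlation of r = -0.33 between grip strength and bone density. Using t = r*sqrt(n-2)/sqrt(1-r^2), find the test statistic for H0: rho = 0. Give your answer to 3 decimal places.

-0.856

1 − r² = 1 − 0.1089 = 0.8911;  √(1−r²) = 0.943981
√(n−2) = √6 = 2.449490
t = r·√(n−2)/√(1−r²) = -0.33 · 2.449490 / 0.943981 = -0.856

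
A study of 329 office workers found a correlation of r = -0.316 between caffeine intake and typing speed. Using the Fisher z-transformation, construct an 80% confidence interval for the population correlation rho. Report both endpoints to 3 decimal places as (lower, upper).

Fisher z: z_r = atanh(r) = ½·ln((1+(-0.316))/(1−(-0.316))) = -0.327197
SE(z) = 1/√(n−3) = 1/√326 = 0.055385
80% ⇒ z* = 1.282; margin = 1.282·0.055385 = 0.071004
CI on z-scale: (-0.398201, -0.256193)
Back-transform: tanh(-0.398201) = -0.378409, tanh(-0.256193) = -0.250731

(-0.378, -0.251)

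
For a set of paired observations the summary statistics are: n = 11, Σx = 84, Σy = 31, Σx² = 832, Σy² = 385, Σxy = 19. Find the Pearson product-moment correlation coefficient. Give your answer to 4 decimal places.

-0.9143

S_xy = nΣxy − ΣxΣy = 11·19 − 84·31 = 209 − 2604 = -2395
S_xx = nΣx² − (Σx)² = 11·832 − 84² = 9152 − 7056 = 2096
S_yy = nΣy² − (Σy)² = 11·385 − 31² = 4235 − 961 = 3274
r = S_xy / √(S_xx·S_yy) = -2395 / √(2096·3274) = -2395 / √6862304 = -2395 / 2619.6000 = -0.9143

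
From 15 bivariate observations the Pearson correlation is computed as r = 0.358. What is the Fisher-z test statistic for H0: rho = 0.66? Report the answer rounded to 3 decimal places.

z_r = atanh(0.358) = 0.374590,  z_0 = atanh(0.66) = 0.792814
SE = 1/√(n−3) = 1/√12 = 0.288675
z = (z_r − z_0)/SE = (0.374590 − 0.792814) / 0.288675 = -0.418224 / 0.288675 = -1.449

-1.449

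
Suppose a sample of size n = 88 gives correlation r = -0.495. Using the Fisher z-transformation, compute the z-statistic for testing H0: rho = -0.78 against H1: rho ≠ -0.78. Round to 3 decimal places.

4.635

z_r = atanh(-0.495) = -0.542662,  z_0 = atanh(-0.78) = -1.045371
SE = 1/√(n−3) = 1/√85 = 0.108465
z = (z_r − z_0)/SE = (-0.542662 − (-1.045371)) / 0.108465 = 0.502709 / 0.108465 = 4.635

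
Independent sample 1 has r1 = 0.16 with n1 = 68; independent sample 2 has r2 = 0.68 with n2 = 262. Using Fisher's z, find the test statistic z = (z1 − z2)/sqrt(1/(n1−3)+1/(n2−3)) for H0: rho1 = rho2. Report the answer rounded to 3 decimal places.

-4.813

Fisher z-transforms: z1 = atanh(0.16) = 0.161387, z2 = atanh(0.68) = 0.829114; difference d = -0.667727
Var(d) = 1/65 + 1/259 = 0.0153846 + 0.0038610 = 0.0192456
z = d/√Var(d) = -0.667727 / √0.0192456 = -0.667727 / 0.138729 = -4.813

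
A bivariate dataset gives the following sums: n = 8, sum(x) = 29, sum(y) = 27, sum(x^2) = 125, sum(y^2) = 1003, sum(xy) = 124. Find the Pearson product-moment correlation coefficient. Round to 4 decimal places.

Numerator: nΣxy − (Σx)(Σy) = 8·124 − (29)(27) = 209
Denominator: √[(nΣx²−(Σx)²)(nΣy²−(Σy)²)]
  nΣx²−(Σx)² = 8·125 − 841 = 159;  nΣy²−(Σy)² = 8·1003 − 729 = 7295
  √(159·7295) = √1159905 = 1076.9889
r = 209 / 1076.9889 = 0.1941

0.1941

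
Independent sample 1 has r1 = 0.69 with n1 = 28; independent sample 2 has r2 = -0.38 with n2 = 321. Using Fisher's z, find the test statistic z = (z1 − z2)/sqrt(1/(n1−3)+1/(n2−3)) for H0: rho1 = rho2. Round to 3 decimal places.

Fisher z-transforms: z1 = atanh(0.69) = 0.847956, z2 = atanh(-0.38) = -0.400060; difference d = 1.248016
Var(d) = 1/25 + 1/318 = 0.0400000 + 0.0031447 = 0.0431447
z = d/√Var(d) = 1.248016 / √0.0431447 = 1.248016 / 0.207713 = 6.008

6.008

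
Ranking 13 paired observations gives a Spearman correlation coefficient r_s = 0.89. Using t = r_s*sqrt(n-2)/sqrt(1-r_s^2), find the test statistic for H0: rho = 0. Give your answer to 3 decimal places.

t = r_s·√(n−2) / √(1−r_s²) with r_s = 0.89, n = 13
  = 0.89·√11 / √(1 − 0.7921)
  = 0.89·3.316625 / 0.455961
  = 2.951796 / 0.455961 = 6.474

6.474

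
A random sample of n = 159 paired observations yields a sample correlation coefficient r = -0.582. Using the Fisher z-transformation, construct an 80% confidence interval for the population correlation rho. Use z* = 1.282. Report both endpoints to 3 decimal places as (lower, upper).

(-0.646, -0.510)

Fisher z: z_r = atanh(r) = ½·ln((1+(-0.582))/(1−(-0.582))) = -0.665482
SE(z) = 1/√(n−3) = 1/√156 = 0.080064
80% ⇒ z* = 1.282; margin = 1.282·0.080064 = 0.102642
CI on z-scale: (-0.768124, -0.562840)
Back-transform: tanh(-0.768124) = -0.645837, tanh(-0.562840) = -0.510082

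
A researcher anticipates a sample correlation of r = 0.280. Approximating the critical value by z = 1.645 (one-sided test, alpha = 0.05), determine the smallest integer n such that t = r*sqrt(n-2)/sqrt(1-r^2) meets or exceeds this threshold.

r√(n−2)/√(1−r²) ≥ 1.645  ⇔  n−2 ≥ (1.645)²·(1−r²)/r²
(1−r²)/r² = (1−0.078400)/0.078400 = 11.7551
n ≥ 2 + 2.706025·11.7551 = 2 + 31.8096 = 33.8096
⌈33.8096⌉ = 34

34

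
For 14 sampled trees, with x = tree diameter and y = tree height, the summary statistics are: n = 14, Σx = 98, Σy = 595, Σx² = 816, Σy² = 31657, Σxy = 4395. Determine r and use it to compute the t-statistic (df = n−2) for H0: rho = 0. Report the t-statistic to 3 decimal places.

Numerator: nΣxy − (Σx)(Σy) = 14·4395 − (98)(595) = 3220
Denominator: √[(nΣx²−(Σx)²)(nΣy²−(Σy)²)]
  nΣx²−(Σx)² = 14·816 − 9604 = 1820;  nΣy²−(Σy)² = 14·31657 − 354025 = 89173
  √(1820·89173) = √162294860 = 12739.5000
r = 3220 / 12739.5000 = 0.2528
t = r·√(n−2)/√(1−r²) = 0.2528·√12 / √(1−0.063908) = 0.875725 / 0.967518 = 0.905

0.905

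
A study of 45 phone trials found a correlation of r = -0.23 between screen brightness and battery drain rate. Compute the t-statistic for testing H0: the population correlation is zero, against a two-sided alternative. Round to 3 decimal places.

1 − r² = 1 − 0.0529 = 0.9471;  √(1−r²) = 0.973191
√(n−2) = √43 = 6.557439
t = r·√(n−2)/√(1−r²) = -0.23 · 6.557439 / 0.973191 = -1.550

-1.550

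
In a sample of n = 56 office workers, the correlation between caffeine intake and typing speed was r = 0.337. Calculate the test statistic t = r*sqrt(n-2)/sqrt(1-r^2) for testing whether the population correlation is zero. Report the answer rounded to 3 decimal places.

1 − r² = 1 − 0.113569 = 0.886431;  √(1−r²) = 0.941505
√(n−2) = √54 = 7.348469
t = r·√(n−2)/√(1−r²) = 0.337 · 7.348469 / 0.941505 = 2.630

2.630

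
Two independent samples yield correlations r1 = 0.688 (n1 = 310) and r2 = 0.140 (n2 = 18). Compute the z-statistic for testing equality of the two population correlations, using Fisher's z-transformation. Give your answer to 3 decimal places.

Fisher z-transforms: z1 = atanh(0.688) = 0.844148, z2 = atanh(0.140) = 0.140926; difference d = 0.703222
Var(d) = 1/307 + 1/15 = 0.0032573 + 0.0666667 = 0.0699240
z = d/√Var(d) = 0.703222 / √0.0699240 = 0.703222 / 0.264431 = 2.659

2.659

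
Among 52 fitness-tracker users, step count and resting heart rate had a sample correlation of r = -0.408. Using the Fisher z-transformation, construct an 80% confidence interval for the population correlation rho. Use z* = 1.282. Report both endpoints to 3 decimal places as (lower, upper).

(-0.549, -0.245)

Fisher z: z_r = atanh(r) = ½·ln((1+(-0.408))/(1−(-0.408))) = -0.433209
SE(z) = 1/√(n−3) = 1/√49 = 0.142857
80% ⇒ z* = 1.282; margin = 1.282·0.142857 = 0.183143
CI on z-scale: (-0.616352, -0.250066)
Back-transform: tanh(-0.616352) = -0.548583, tanh(-0.250066) = -0.244981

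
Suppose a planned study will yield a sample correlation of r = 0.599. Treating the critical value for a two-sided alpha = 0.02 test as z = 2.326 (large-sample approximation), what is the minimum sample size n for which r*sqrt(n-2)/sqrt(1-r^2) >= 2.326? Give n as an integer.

Need r·√(n−2)/√(1−r²) ≥ 2.326
√(n−2) ≥ 2.326·√(1−0.358801) / 0.599 = 2.326·0.800749 / 0.599 = 3.1094
n−2 ≥ 9.6684  ⇒  n ≥ 11.6684
Smallest integer n = 12

12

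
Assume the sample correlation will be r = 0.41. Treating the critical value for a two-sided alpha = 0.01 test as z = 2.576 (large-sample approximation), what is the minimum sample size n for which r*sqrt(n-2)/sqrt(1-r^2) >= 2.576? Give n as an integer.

r√(n−2)/√(1−r²) ≥ 2.576  ⇔  n−2 ≥ (2.576)²·(1−r²)/r²
(1−r²)/r² = (1−0.1681)/0.1681 = 4.9488
n ≥ 2 + 6.635776·4.9488 = 2 + 32.8391 = 34.8391
⌈34.8391⌉ = 35

35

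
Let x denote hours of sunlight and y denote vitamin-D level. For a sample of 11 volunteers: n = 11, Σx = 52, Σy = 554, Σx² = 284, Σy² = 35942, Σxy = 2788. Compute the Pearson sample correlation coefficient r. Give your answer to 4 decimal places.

0.3052

Numerator: nΣxy − (Σx)(Σy) = 11·2788 − (52)(554) = 1860
Denominator: √[(nΣx²−(Σx)²)(nΣy²−(Σy)²)]
  nΣx²−(Σx)² = 11·284 − 2704 = 420;  nΣy²−(Σy)² = 11·35942 − 306916 = 88446
  √(420·88446) = √37147320 = 6094.8601
r = 1860 / 6094.8601 = 0.3052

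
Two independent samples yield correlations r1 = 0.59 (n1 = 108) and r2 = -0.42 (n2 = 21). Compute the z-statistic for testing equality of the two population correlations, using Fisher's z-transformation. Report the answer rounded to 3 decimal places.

4.411

Fisher z-transforms: z1 = atanh(0.59) = 0.677666, z2 = atanh(-0.42) = -0.447692; difference d = 1.125358
Var(d) = 1/105 + 1/18 = 0.0095238 + 0.0555556 = 0.0650794
z = d/√Var(d) = 1.125358 / √0.0650794 = 1.125358 / 0.255107 = 4.411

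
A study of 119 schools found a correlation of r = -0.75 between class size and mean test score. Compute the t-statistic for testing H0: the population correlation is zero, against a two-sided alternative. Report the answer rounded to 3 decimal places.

-12.265

t = r·√(n−2) / √(1−r²) with r = -0.75, n = 119
  = -0.75·√117 / √(1 − 0.5625)
  = -0.75·10.816654 / 0.661438
  = -8.112490 / 0.661438 = -12.265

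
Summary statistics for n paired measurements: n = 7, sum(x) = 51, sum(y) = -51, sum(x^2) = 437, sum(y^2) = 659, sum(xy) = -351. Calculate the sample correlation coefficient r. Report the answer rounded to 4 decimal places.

Numerator: nΣxy − (Σx)(Σy) = 7·(-351) − (51)(-51) = 144
Denominator: √[(nΣx²−(Σx)²)(nΣy²−(Σy)²)]
  nΣx²−(Σx)² = 7·437 − 2601 = 458;  nΣy²−(Σy)² = 7·659 − 2601 = 2012
  √(458·2012) = √921496 = 959.9458
r = 144 / 959.9458 = 0.1500

0.1500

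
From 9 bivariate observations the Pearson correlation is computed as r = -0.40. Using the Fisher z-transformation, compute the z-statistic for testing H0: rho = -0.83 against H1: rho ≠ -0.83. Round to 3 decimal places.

1.873

Fisher z: atanh(-0.40) = -0.423649, atanh(-0.83) = -1.188136
z = (z_r − z_0)·√(n−3) = (-0.423649 − (-1.188136))·√6 = 0.764487 · 2.449490 = 1.873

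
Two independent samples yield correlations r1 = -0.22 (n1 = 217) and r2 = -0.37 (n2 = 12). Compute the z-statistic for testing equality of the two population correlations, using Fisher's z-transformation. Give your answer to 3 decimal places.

0.484

z1 = atanh(-0.22) = -0.223656,  z2 = atanh(-0.37) = -0.388423
SE = √(1/(n1−3) + 1/(n2−3)) = √(1/214 + 1/9) = √(0.0046729 + 0.1111111) = √0.1157840 = 0.340270
z = (z1 − z2)/SE = (-0.223656 − (-0.388423)) / 0.340270 = 0.164767 / 0.340270 = 0.484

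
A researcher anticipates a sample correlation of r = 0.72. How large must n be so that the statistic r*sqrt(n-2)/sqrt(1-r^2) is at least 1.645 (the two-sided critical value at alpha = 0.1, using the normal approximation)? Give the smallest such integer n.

Need r·√(n−2)/√(1−r²) ≥ 1.645
√(n−2) ≥ 1.645·√(1−0.5184) / 0.72 = 1.645·0.693974 / 0.72 = 1.5855
n−2 ≥ 2.5138  ⇒  n ≥ 4.5138
Smallest integer n = 5

5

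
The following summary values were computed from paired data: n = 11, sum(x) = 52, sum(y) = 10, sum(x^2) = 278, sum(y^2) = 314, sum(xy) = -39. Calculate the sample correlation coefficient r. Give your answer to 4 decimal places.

Numerator: nΣxy − (Σx)(Σy) = 11·(-39) − (52)(10) = -949
Denominator: √[(nΣx²−(Σx)²)(nΣy²−(Σy)²)]
  nΣx²−(Σx)² = 11·278 − 2704 = 354;  nΣy²−(Σy)² = 11·314 − 100 = 3354
  √(354·3354) = √1187316 = 1089.6403
r = -949 / 1089.6403 = -0.8709

-0.8709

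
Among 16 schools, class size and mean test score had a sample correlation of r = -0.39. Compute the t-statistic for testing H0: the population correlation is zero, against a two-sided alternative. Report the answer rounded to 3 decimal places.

-1.585

t = r·√(n−2) / √(1−r²) with r = -0.39, n = 16
  = -0.39·√14 / √(1 − 0.1521)
  = -0.39·3.741657 / 0.920815
  = -1.459246 / 0.920815 = -1.585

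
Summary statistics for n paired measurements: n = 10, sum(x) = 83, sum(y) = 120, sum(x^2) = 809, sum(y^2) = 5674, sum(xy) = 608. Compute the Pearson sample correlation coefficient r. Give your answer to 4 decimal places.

-0.5441

Numerator: nΣxy − (Σx)(Σy) = 10·608 − (83)(120) = -3880
Denominator: √[(nΣx²−(Σx)²)(nΣy²−(Σy)²)]
  nΣx²−(Σx)² = 10·809 − 6889 = 1201;  nΣy²−(Σy)² = 10·5674 − 14400 = 42340
  √(1201·42340) = √50850340 = 7130.9424
r = -3880 / 7130.9424 = -0.5441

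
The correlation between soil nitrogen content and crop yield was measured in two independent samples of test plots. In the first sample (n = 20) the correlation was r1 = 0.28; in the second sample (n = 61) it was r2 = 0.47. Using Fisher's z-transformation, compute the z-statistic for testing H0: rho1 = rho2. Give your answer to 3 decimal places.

Fisher z-transforms: z1 = atanh(0.28) = 0.287682, z2 = atanh(0.47) = 0.510070; difference d = -0.222388
Var(d) = 1/17 + 1/58 = 0.0588235 + 0.0172414 = 0.0760649
z = d/√Var(d) = -0.222388 / √0.0760649 = -0.222388 / 0.275799 = -0.806

-0.806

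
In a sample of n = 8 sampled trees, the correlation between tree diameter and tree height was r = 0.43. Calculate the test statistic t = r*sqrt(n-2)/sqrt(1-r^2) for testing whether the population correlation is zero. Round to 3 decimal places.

1.167

t = r·√(n−2) / √(1−r²) with r = 0.43, n = 8
  = 0.43·√6 / √(1 − 0.1849)
  = 0.43·2.449490 / 0.902829
  = 1.053281 / 0.902829 = 1.167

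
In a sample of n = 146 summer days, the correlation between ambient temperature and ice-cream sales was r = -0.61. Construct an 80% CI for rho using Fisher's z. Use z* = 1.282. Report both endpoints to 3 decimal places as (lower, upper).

Fisher z: z_r = atanh(r) = ½·ln((1+(-0.61))/(1−(-0.61))) = -0.708921
SE(z) = 1/√(n−3) = 1/√143 = 0.083624
80% ⇒ z* = 1.282; margin = 1.282·0.083624 = 0.107206
CI on z-scale: (-0.816127, -0.601715)
Back-transform: tanh(-0.816127) = -0.672956, tanh(-0.601715) = -0.538269

(-0.673, -0.538)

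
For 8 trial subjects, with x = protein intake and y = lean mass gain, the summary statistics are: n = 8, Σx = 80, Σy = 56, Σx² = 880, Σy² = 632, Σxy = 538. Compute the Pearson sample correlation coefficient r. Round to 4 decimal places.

-0.1588

Numerator: nΣxy − (Σx)(Σy) = 8·538 − (80)(56) = -176
Denominator: √[(nΣx²−(Σx)²)(nΣy²−(Σy)²)]
  nΣx²−(Σx)² = 8·880 − 6400 = 640;  nΣy²−(Σy)² = 8·632 − 3136 = 1920
  √(640·1920) = √1228800 = 1108.5125
r = -176 / 1108.5125 = -0.1588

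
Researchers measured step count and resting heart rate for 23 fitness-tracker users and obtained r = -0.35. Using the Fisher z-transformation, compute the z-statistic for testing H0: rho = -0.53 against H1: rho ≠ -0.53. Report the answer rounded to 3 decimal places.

z_r = atanh(-0.35) = -0.365444,  z_0 = atanh(-0.53) = -0.590145
SE = 1/√(n−3) = 1/√20 = 0.223607
z = (z_r − z_0)/SE = (-0.365444 − (-0.590145)) / 0.223607 = 0.224701 / 0.223607 = 1.005

1.005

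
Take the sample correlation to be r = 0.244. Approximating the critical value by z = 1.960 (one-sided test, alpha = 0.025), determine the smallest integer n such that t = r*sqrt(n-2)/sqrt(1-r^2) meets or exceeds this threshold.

r√(n−2)/√(1−r²) ≥ 1.960  ⇔  n−2 ≥ (1.960)²·(1−r²)/r²
(1−r²)/r² = (1−0.059536)/0.059536 = 15.7966
n ≥ 2 + 3.8416·15.7966 = 2 + 60.6842 = 62.6842
⌈62.6842⌉ = 63

63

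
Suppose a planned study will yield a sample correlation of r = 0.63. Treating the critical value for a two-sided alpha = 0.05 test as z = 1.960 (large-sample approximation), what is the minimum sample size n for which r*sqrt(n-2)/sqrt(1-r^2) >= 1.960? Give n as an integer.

r√(n−2)/√(1−r²) ≥ 1.960  ⇔  n−2 ≥ (1.960)²·(1−r²)/r²
(1−r²)/r² = (1−0.3969)/0.3969 = 1.5195
n ≥ 2 + 3.8416·1.5195 = 2 + 5.8373 = 7.8373
⌈7.8373⌉ = 8

8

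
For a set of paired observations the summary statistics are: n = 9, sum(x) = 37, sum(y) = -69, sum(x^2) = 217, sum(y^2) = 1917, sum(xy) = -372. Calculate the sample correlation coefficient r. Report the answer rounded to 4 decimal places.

S_xy = nΣxy − ΣxΣy = 9·(-372) − 37·(-69) = -3348 − (-2553) = -795
S_xx = nΣx² − (Σx)² = 9·217 − 37² = 1953 − 1369 = 584
S_yy = nΣy² − (Σy)² = 9·1917 − (-69)² = 17253 − 4761 = 12492
r = S_xy / √(S_xx·S_yy) = -795 / √(584·12492) = -795 / √7295328 = -795 / 2700.9865 = -0.2943

-0.2943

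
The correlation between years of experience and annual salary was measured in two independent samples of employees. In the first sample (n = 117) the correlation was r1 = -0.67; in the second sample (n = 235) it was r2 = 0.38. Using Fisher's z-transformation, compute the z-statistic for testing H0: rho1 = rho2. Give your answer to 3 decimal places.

Fisher z-transforms: z1 = atanh(-0.67) = -0.810743, z2 = atanh(0.38) = 0.400060; difference d = -1.210803
Var(d) = 1/114 + 1/232 = 0.0087719 + 0.0043103 = 0.0130822
z = d/√Var(d) = -1.210803 / √0.0130822 = -1.210803 / 0.114377 = -10.586

-10.586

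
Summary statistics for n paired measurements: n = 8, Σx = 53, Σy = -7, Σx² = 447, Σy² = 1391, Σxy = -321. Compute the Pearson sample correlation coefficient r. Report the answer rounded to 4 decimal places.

-0.7537

S_xy = nΣxy − ΣxΣy = 8·(-321) − 53·(-7) = -2568 − (-371) = -2197
S_xx = nΣx² − (Σx)² = 8·447 − 53² = 3576 − 2809 = 767
S_yy = nΣy² − (Σy)² = 8·1391 − (-7)² = 11128 − 49 = 11079
r = S_xy / √(S_xx·S_yy) = -2197 / √(767·11079) = -2197 / √8497593 = -2197 / 2915.0631 = -0.7537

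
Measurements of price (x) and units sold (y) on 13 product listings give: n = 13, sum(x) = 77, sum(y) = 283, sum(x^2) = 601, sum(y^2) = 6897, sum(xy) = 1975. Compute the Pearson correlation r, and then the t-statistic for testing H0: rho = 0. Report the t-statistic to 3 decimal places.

7.502

Numerator: nΣxy − (Σx)(Σy) = 13·1975 − (77)(283) = 3884
Denominator: √[(nΣx²−(Σx)²)(nΣy²−(Σy)²)]
  nΣx²−(Σx)² = 13·601 − 5929 = 1884;  nΣy²−(Σy)² = 13·6897 − 80089 = 9572
  √(1884·9572) = √18033648 = 4246.6043
r = 3884 / 4246.6043 = 0.9146
t = r·√(n−2)/√(1−r²) = 0.9146·√11 / √(1−0.836493) = 3.033385 / 0.404360 = 7.502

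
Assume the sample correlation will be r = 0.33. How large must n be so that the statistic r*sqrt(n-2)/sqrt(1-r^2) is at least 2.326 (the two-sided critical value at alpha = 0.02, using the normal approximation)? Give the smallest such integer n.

Need r·√(n−2)/√(1−r²) ≥ 2.326
√(n−2) ≥ 2.326·√(1−0.1089) / 0.33 = 2.326·0.943981 / 0.33 = 6.6536
n−2 ≥ 44.2704  ⇒  n ≥ 46.2704
Smallest integer n = 47

47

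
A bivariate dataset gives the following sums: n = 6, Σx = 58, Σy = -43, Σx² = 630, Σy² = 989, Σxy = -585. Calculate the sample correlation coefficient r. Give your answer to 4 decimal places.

-0.7794

S_xy = nΣxy − ΣxΣy = 6·(-585) − 58·(-43) = -3510 − (-2494) = -1016
S_xx = nΣx² − (Σx)² = 6·630 − 58² = 3780 − 3364 = 416
S_yy = nΣy² − (Σy)² = 6·989 − (-43)² = 5934 − 1849 = 4085
r = S_xy / √(S_xx·S_yy) = -1016 / √(416·4085) = -1016 / √1699360 = -1016 / 1303.5950 = -0.7794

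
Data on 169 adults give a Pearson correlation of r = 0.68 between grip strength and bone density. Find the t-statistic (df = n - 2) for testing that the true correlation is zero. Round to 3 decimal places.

11.985

1 − r² = 1 − 0.4624 = 0.5376;  √(1−r²) = 0.733212
√(n−2) = √167 = 12.922848
t = r·√(n−2)/√(1−r²) = 0.68 · 12.922848 / 0.733212 = 11.985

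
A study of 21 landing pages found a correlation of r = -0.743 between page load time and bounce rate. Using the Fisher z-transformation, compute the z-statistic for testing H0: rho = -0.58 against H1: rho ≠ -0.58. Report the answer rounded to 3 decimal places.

-1.250

z_r = atanh(-0.743) = -0.957143,  z_0 = atanh(-0.58) = -0.662463
SE = 1/√(n−3) = 1/√18 = 0.235702
z = (z_r − z_0)/SE = (-0.957143 − (-0.662463)) / 0.235702 = -0.294680 / 0.235702 = -1.250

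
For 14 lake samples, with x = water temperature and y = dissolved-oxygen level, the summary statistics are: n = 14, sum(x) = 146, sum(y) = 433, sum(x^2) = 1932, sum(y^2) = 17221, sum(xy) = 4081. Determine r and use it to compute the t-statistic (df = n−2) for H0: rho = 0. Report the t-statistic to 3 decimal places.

-1.282

S_xy = nΣxy − ΣxΣy = 14·4081 − 146·433 = 57134 − 63218 = -6084
S_xx = nΣx² − (Σx)² = 14·1932 − 146² = 27048 − 21316 = 5732
S_yy = nΣy² − (Σy)² = 14·17221 − 433² = 241094 − 187489 = 53605
r = S_xy / √(S_xx·S_yy) = -6084 / √(5732·53605) = -6084 / √307263860 = -6084 / 17528.9435 = -0.3471
t = r·√(n−2)/√(1−r²) = -0.3471·√12 / √(1−0.120478) = -1.202390 / 0.937828 = -1.282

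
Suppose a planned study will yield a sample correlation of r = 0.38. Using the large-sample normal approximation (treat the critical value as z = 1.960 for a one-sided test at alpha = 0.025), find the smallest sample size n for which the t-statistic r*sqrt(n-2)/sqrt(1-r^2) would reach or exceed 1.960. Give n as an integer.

25

r√(n−2)/√(1−r²) ≥ 1.960  ⇔  n−2 ≥ (1.960)²·(1−r²)/r²
(1−r²)/r² = (1−0.1444)/0.1444 = 5.9252
n ≥ 2 + 3.8416·5.9252 = 2 + 22.7622 = 24.7622
⌈24.7622⌉ = 25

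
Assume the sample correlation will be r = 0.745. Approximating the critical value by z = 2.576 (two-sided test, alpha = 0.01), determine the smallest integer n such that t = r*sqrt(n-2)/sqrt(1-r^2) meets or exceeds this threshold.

Need r·√(n−2)/√(1−r²) ≥ 2.576
√(n−2) ≥ 2.576·√(1−0.555025) / 0.745 = 2.576·0.667064 / 0.745 = 2.3065
n−2 ≥ 5.3199  ⇒  n ≥ 7.3199
Smallest integer n = 8

8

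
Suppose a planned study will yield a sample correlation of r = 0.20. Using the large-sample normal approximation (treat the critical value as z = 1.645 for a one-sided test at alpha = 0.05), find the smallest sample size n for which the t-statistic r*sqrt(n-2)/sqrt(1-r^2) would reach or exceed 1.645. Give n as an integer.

67

Need r·√(n−2)/√(1−r²) ≥ 1.645
√(n−2) ≥ 1.645·√(1−0.0400) / 0.20 = 1.645·0.979796 / 0.20 = 8.0588
n−2 ≥ 64.9443  ⇒  n ≥ 66.9443
Smallest integer n = 67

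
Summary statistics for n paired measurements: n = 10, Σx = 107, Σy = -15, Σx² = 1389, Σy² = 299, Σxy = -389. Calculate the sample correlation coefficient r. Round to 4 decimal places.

S_xy = nΣxy − ΣxΣy = 10·(-389) − 107·(-15) = -3890 − (-1605) = -2285
S_xx = nΣx² − (Σx)² = 10·1389 − 107² = 13890 − 11449 = 2441
S_yy = nΣy² − (Σy)² = 10·299 − (-15)² = 2990 − 225 = 2765
r = S_xy / √(S_xx·S_yy) = -2285 / √(2441·2765) = -2285 / √6749365 = -2285 / 2597.9540 = -0.8795

-0.8795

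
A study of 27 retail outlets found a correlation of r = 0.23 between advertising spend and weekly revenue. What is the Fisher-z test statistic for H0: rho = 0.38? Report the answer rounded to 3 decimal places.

-0.813

Fisher z: atanh(0.23) = 0.234189, atanh(0.38) = 0.400060
z = (z_r − z_0)·√(n−3) = (0.234189 − 0.400060)·√24 = -0.165871 · 4.898979 = -0.813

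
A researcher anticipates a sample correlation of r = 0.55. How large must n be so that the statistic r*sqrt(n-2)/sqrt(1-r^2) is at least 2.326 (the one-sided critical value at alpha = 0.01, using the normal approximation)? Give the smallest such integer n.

15

Need r·√(n−2)/√(1−r²) ≥ 2.326
√(n−2) ≥ 2.326·√(1−0.3025) / 0.55 = 2.326·0.835165 / 0.55 = 3.5320
n−2 ≥ 12.4750  ⇒  n ≥ 14.4750
Smallest integer n = 15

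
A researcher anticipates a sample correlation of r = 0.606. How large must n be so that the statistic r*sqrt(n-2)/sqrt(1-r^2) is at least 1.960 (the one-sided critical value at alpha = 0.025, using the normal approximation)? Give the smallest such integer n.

Need r·√(n−2)/√(1−r²) ≥ 1.960
√(n−2) ≥ 1.960·√(1−0.367236) / 0.606 = 1.960·0.795465 / 0.606 = 2.5728
n−2 ≥ 6.6193  ⇒  n ≥ 8.6193
Smallest integer n = 9

9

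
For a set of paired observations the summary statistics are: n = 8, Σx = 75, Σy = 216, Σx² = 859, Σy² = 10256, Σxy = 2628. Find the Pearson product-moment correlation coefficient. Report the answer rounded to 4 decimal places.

0.7261

Numerator: nΣxy − (Σx)(Σy) = 8·2628 − (75)(216) = 4824
Denominator: √[(nΣx²−(Σx)²)(nΣy²−(Σy)²)]
  nΣx²−(Σx)² = 8·859 − 5625 = 1247;  nΣy²−(Σy)² = 8·10256 − 46656 = 35392
  √(1247·35392) = √44133824 = 6643.3293
r = 4824 / 6643.3293 = 0.7261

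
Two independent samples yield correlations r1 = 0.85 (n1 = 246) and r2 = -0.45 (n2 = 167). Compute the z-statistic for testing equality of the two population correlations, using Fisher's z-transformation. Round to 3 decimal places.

z1 = atanh(0.85) = 1.256153,  z2 = atanh(-0.45) = -0.484700
SE = √(1/(n1−3) + 1/(n2−3)) = √(1/243 + 1/164) = √(0.0041152 + 0.0060976) = √0.0102128 = 0.101058
z = (z1 − z2)/SE = (1.256153 − (-0.484700)) / 0.101058 = 1.740853 / 0.101058 = 17.226

17.226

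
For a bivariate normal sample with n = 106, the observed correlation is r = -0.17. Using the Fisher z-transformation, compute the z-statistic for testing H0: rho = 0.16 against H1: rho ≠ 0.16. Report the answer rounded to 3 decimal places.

z_r = atanh(-0.17) = -0.171667,  z_0 = atanh(0.16) = 0.161387
SE = 1/√(n−3) = 1/√103 = 0.098533
z = (z_r − z_0)/SE = (-0.171667 − 0.161387) / 0.098533 = -0.333054 / 0.098533 = -3.380

-3.380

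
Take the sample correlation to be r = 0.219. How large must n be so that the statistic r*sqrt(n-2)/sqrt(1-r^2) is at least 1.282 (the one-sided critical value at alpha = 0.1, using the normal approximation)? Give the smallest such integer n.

35

Need r·√(n−2)/√(1−r²) ≥ 1.282
√(n−2) ≥ 1.282·√(1−0.047961) / 0.219 = 1.282·0.975725 / 0.219 = 5.7118
n−2 ≥ 32.6247  ⇒  n ≥ 34.6247
Smallest integer n = 35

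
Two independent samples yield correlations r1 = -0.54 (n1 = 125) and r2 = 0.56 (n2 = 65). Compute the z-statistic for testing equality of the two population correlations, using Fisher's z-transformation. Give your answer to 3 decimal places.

z1 = atanh(-0.54) = -0.604156,  z2 = atanh(0.56) = 0.632833
SE = √(1/(n1−3) + 1/(n2−3)) = √(1/122 + 1/62) = √(0.0081967 + 0.0161290) = √0.0243257 = 0.155967
z = (z1 − z2)/SE = (-0.604156 − 0.632833) / 0.155967 = -1.236989 / 0.155967 = -7.931

-7.931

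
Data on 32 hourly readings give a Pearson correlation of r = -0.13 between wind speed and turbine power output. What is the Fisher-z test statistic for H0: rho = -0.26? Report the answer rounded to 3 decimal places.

z_r = atanh(-0.13) = -0.130740,  z_0 = atanh(-0.26) = -0.266108
SE = 1/√(n−3) = 1/√29 = 0.185695
z = (z_r − z_0)/SE = (-0.130740 − (-0.266108)) / 0.185695 = 0.135368 / 0.185695 = 0.729

0.729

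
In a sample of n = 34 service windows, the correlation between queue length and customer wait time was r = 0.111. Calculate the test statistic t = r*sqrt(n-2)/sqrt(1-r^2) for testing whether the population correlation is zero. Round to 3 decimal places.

1 − r² = 1 − 0.012321 = 0.987679;  √(1−r²) = 0.993820
√(n−2) = √32 = 5.656854
t = r·√(n−2)/√(1−r²) = 0.111 · 5.656854 / 0.993820 = 0.632

0.632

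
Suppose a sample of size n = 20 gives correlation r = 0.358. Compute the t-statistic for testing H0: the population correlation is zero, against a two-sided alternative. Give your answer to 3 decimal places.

1 − r² = 1 − 0.128164 = 0.871836;  √(1−r²) = 0.933722
√(n−2) = √18 = 4.242641
t = r·√(n−2)/√(1−r²) = 0.358 · 4.242641 / 0.933722 = 1.627

1.627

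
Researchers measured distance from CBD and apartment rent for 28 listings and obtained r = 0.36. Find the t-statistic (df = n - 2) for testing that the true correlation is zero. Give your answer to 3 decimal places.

t = r·√(n−2) / √(1−r²) with r = 0.36, n = 28
  = 0.36·√26 / √(1 − 0.1296)
  = 0.36·5.099020 / 0.932952
  = 1.835647 / 0.932952 = 1.968

1.968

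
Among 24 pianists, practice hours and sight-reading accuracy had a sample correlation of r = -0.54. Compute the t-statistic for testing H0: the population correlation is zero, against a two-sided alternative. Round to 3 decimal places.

t = r·√(n−2) / √(1−r²) with r = -0.54, n = 24
  = -0.54·√22 / √(1 − 0.2916)
  = -0.54·4.690416 / 0.841665
  = -2.532825 / 0.841665 = -3.009

-3.009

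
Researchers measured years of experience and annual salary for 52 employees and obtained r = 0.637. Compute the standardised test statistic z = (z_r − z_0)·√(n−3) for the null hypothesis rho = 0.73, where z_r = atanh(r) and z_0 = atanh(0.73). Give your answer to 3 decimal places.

Fisher z: atanh(0.637) = 0.753109, atanh(0.73) = 0.928727
z = (z_r − z_0)·√(n−3) = (0.753109 − 0.928727)·√49 = -0.175618 · 7.000000 = -1.229

-1.229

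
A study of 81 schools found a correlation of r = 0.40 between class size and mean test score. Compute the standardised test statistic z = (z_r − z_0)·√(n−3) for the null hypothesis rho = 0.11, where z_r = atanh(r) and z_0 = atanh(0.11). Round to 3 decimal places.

2.766

z_r = atanh(0.40) = 0.423649,  z_0 = atanh(0.11) = 0.110447
SE = 1/√(n−3) = 1/√78 = 0.113228
z = (z_r − z_0)/SE = (0.423649 − 0.110447) / 0.113228 = 0.313202 / 0.113228 = 2.766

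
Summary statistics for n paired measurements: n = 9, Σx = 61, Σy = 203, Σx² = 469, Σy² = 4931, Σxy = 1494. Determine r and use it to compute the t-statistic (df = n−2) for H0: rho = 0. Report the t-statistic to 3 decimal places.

S_xy = nΣxy − ΣxΣy = 9·1494 − 61·203 = 13446 − 12383 = 1063
S_xx = nΣx² − (Σx)² = 9·469 − 61² = 4221 − 3721 = 500
S_yy = nΣy² − (Σy)² = 9·4931 − 203² = 44379 − 41209 = 3170
r = S_xy / √(S_xx·S_yy) = 1063 / √(500·3170) = 1063 / √1585000 = 1063 / 1258.9678 = 0.8443
t = r·√(n−2)/√(1−r²) = 0.8443·√7 / √(1−0.712842) = 2.233808 / 0.535871 = 4.169

4.169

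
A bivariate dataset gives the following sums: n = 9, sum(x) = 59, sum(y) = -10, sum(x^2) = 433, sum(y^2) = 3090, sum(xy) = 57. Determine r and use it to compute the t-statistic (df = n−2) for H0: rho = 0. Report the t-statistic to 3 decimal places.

0.909

S_xy = nΣxy − ΣxΣy = 9·57 − 59·(-10) = 513 − (-590) = 1103
S_xx = nΣx² − (Σx)² = 9·433 − 59² = 3897 − 3481 = 416
S_yy = nΣy² − (Σy)² = 9·3090 − (-10)² = 27810 − 100 = 27710
r = S_xy / √(S_xx·S_yy) = 1103 / √(416·27710) = 1103 / √11527360 = 1103 / 3395.1966 = 0.3249
t = r·√(n−2)/√(1−r²) = 0.3249·√7 / √(1−0.105560) = 0.859605 / 0.945748 = 0.909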